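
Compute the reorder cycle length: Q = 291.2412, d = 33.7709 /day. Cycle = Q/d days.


Cycle = 291.2412 / 33.7709 = 8.6240

8.6240 days


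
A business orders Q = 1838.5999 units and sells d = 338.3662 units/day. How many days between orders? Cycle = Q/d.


Cycle = 1838.5999 / 338.3662 = 5.4338

5.4338 days


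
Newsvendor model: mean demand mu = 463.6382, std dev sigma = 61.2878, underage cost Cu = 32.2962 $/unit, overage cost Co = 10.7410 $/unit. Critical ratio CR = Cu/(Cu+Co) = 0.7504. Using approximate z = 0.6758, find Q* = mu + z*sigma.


CR = Cu/(Cu+Co) = 32.2962/(32.2962+10.7410) = 0.7504
z = 0.6758
Q* = 463.6382 + 0.6758 * 61.2878 = 505.0565

505.0565 units


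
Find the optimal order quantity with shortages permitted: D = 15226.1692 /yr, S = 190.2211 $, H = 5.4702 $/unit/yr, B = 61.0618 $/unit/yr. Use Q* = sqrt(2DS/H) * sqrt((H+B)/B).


sqrt(2DS/H) = 1029.0538
sqrt((H+B)/B) = 1.0438
Q* = 1029.0538 * 1.0438 = 1074.1590

1074.1590 units


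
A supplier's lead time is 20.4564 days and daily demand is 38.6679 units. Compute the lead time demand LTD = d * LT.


LTD = 38.6679 * 20.4564 = 791.0060

791.0060 units


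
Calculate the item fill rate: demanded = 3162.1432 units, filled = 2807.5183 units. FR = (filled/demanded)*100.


FR = 2807.5183 / 3162.1432 * 100 = 88.7853

88.7853%


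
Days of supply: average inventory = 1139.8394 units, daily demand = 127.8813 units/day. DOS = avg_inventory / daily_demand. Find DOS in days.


DOS = 1139.8394 / 127.8813 = 8.9133

8.9133 days


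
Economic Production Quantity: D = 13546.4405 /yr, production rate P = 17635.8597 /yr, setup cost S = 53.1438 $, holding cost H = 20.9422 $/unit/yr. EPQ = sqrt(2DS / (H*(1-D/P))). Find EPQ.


1 - D/P = 1 - 0.7681 = 0.2319
H*(1-D/P) = 4.8561
2DS = 1439818.6493
EPQ = sqrt(296497.1309) = 544.5155

544.5155 units


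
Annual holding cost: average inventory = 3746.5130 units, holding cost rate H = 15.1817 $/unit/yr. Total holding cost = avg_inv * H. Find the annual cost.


Cost = 3746.5130 * 15.1817 = 56878.4364

56878.4364 $/yr


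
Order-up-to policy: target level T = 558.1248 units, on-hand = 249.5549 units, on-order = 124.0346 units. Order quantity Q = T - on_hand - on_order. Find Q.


Inventory position = OH + OO = 249.5549 + 124.0346 = 373.5895
Q = 558.1248 - 373.5895 = 184.5353

184.5353 units


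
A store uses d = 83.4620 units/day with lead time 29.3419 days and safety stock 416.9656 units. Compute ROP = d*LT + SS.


d*LT = 83.4620 * 29.3419 = 2448.9337
ROP = 2448.9337 + 416.9656 = 2865.8993

2865.8993 units


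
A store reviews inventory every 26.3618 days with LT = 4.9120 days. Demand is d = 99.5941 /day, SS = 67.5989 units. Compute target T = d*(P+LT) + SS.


P + LT = 31.2738
d*(P+LT) = 99.5941 * 31.2738 = 3114.6860
T = 3114.6860 + 67.5989 = 3182.2849

3182.2849 units


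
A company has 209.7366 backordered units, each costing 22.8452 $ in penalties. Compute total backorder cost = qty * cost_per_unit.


Total = 209.7366 * 22.8452 = 4791.4746

4791.4746 $


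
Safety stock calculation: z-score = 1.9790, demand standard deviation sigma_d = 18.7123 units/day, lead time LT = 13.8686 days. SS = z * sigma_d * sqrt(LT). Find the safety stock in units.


sqrt(LT) = sqrt(13.8686) = 3.7241
SS = 1.9790 * 18.7123 * 3.7241 = 137.9079

137.9079 units


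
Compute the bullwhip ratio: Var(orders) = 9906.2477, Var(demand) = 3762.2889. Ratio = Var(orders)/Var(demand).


BW = 9906.2477 / 3762.2889 = 2.6330

2.6330


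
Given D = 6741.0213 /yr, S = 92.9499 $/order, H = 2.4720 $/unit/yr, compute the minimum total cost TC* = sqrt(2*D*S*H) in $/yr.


2*D*S*H = 3097797.9523
TC* = sqrt(3097797.9523) = 1760.0562

1760.0562 $/yr


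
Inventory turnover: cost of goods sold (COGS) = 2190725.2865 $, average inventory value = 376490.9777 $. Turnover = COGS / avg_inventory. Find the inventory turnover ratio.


Turnover = 2190725.2865 / 376490.9777 = 5.8188

5.8188


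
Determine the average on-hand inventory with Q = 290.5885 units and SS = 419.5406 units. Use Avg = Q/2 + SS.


Q/2 = 145.2943
Avg = 145.2943 + 419.5406 = 564.8348

564.8348 units


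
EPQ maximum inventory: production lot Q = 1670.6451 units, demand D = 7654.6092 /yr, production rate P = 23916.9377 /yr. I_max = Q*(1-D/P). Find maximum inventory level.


D/P = 0.3200
1 - D/P = 0.6800
I_max = 1670.6451 * 0.6800 = 1135.9556

1135.9556 units


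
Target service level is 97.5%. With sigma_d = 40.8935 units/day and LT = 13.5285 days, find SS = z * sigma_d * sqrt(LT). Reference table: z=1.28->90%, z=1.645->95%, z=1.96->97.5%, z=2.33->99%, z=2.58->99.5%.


From the table, SL = 97.5% corresponds to z = 1.96
sqrt(LT) = sqrt(13.5285) = 3.6781
SS = 1.96 * 40.8935 * 3.6781 = 294.8052

294.8052 units


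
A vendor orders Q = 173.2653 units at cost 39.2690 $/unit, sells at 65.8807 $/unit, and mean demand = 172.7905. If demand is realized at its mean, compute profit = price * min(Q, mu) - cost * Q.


Sales at mu = min(173.2653, 172.7905) = 172.7905
Revenue = 65.8807 * 172.7905 = 11383.5591
Total cost = 39.2690 * 173.2653 = 6803.9551
Profit = 11383.5591 - 6803.9551 = 4579.6040

4579.6040 $


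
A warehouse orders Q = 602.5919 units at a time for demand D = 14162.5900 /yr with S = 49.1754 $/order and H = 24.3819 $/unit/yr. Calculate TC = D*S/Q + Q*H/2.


Ordering cost = D*S/Q = 1155.7590
Holding cost = Q*H/2 = 7346.1677
TC = 1155.7590 + 7346.1677 = 8501.9268

8501.9268 $/yr


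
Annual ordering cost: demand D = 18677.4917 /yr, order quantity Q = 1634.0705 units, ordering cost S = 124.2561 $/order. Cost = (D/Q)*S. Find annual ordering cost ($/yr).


Number of orders = D/Q = 11.4300
Cost = 11.4300 * 124.2561 = 1420.2522

1420.2522 $/yr


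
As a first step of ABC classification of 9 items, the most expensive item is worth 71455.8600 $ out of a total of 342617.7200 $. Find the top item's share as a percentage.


Top item = 71455.8600
Total = 342617.7200
Percentage = 71455.8600 / 342617.7200 * 100 = 20.8559

20.8559%


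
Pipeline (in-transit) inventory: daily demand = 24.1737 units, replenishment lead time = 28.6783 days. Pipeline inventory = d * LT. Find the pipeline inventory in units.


Pipeline = 24.1737 * 28.6783 = 693.2606

693.2606 units


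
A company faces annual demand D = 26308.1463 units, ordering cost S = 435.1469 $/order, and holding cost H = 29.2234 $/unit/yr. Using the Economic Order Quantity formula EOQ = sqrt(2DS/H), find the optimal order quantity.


2*D*S = 2 * 26308.1463 * 435.1469 = 22895816.6144
2*D*S/H = 783475.4551
EOQ = sqrt(783475.4551) = 885.1415

885.1415 units


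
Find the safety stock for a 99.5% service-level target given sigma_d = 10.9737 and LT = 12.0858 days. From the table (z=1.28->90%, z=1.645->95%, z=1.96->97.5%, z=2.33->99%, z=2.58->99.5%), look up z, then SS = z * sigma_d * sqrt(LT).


From the table, SL = 99.5% corresponds to z = 2.58
sqrt(LT) = sqrt(12.0858) = 3.4765
SS = 2.58 * 10.9737 * 3.4765 = 98.4261

98.4261 units


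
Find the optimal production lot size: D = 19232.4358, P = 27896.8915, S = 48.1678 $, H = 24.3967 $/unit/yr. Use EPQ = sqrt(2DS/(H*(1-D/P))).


1 - D/P = 1 - 0.6894 = 0.3106
H*(1-D/P) = 7.5773
2DS = 1852768.2423
EPQ = sqrt(244514.4558) = 494.4840

494.4840 units


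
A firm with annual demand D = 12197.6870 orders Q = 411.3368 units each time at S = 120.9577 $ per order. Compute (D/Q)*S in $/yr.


Number of orders = D/Q = 29.6538
Cost = 29.6538 * 120.9577 = 3586.8519

3586.8519 $/yr


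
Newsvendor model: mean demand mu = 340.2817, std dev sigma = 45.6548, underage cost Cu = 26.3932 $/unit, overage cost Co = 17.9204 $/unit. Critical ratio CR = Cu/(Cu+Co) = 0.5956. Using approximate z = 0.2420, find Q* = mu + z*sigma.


CR = Cu/(Cu+Co) = 26.3932/(26.3932+17.9204) = 0.5956
z = 0.2420
Q* = 340.2817 + 0.2420 * 45.6548 = 351.3302

351.3302 units


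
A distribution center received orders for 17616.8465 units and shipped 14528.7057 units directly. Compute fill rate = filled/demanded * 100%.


FR = 14528.7057 / 17616.8465 * 100 = 82.4705

82.4705%


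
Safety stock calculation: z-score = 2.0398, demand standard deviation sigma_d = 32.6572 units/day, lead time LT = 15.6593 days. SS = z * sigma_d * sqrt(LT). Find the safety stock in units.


sqrt(LT) = sqrt(15.6593) = 3.9572
SS = 2.0398 * 32.6572 * 3.9572 = 263.6044

263.6044 units


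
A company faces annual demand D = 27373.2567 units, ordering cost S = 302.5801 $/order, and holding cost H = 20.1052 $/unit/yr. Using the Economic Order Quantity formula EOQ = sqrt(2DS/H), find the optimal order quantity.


2*D*S = 2 * 27373.2567 * 302.5801 = 16565205.4992
2*D*S/H = 823926.4220
EOQ = sqrt(823926.4220) = 907.7039

907.7039 units


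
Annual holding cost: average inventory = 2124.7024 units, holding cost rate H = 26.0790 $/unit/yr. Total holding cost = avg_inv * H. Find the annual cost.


Cost = 2124.7024 * 26.0790 = 55410.1139

55410.1139 $/yr


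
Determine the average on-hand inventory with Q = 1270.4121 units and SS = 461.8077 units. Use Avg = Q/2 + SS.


Q/2 = 635.2061
Avg = 635.2061 + 461.8077 = 1097.0138

1097.0138 units


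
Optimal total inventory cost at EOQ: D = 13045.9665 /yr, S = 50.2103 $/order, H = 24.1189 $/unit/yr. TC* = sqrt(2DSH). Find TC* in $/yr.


2*D*S*H = 31597779.7661
TC* = sqrt(31597779.7661) = 5621.1902

5621.1902 $/yr


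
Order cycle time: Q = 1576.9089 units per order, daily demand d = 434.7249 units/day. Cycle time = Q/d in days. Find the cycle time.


Cycle = 1576.9089 / 434.7249 = 3.6274

3.6274 days


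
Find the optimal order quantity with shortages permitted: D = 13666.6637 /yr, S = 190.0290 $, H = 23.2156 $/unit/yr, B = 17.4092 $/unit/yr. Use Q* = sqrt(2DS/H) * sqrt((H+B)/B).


sqrt(2DS/H) = 473.0056
sqrt((H+B)/B) = 1.5276
Q* = 473.0056 * 1.5276 = 722.5576

722.5576 units


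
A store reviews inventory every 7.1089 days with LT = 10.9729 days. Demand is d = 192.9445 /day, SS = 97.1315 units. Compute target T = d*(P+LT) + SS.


P + LT = 18.0818
d*(P+LT) = 192.9445 * 18.0818 = 3488.7839
T = 3488.7839 + 97.1315 = 3585.9154

3585.9154 units


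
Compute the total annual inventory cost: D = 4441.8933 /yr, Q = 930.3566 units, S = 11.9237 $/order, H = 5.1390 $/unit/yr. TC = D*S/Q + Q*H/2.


Ordering cost = D*S/Q = 56.9285
Holding cost = Q*H/2 = 2390.5513
TC = 56.9285 + 2390.5513 = 2447.4798

2447.4798 $/yr


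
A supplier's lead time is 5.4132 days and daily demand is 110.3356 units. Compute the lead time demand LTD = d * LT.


LTD = 110.3356 * 5.4132 = 597.2687

597.2687 units


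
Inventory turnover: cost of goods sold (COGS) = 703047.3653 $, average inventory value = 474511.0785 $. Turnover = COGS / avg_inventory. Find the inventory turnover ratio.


Turnover = 703047.3653 / 474511.0785 = 1.4816

1.4816


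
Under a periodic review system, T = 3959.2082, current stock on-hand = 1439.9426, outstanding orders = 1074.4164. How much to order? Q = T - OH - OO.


Inventory position = OH + OO = 1439.9426 + 1074.4164 = 2514.3590
Q = 3959.2082 - 2514.3590 = 1444.8492

1444.8492 units


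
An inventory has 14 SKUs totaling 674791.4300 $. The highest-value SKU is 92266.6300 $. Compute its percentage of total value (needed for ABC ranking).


Top item = 92266.6300
Total = 674791.4300
Percentage = 92266.6300 / 674791.4300 * 100 = 13.6734

13.6734%


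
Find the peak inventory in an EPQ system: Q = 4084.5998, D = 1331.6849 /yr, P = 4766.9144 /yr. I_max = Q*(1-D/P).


D/P = 0.2794
1 - D/P = 0.7206
I_max = 4084.5998 * 0.7206 = 2943.5263

2943.5263 units


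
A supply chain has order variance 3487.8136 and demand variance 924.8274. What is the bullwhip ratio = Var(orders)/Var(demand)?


BW = 3487.8136 / 924.8274 = 3.7713

3.7713


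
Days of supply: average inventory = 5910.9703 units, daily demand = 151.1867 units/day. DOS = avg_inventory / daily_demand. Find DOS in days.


DOS = 5910.9703 / 151.1867 = 39.0972

39.0972 days


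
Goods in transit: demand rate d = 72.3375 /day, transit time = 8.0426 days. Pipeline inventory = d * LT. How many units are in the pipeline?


Pipeline = 72.3375 * 8.0426 = 581.7816

581.7816 units


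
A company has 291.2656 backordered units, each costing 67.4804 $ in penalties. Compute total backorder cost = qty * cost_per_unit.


Total = 291.2656 * 67.4804 = 19654.7192

19654.7192 $


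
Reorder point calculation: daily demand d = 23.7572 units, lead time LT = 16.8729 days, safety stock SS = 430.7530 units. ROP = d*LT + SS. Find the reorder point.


d*LT = 23.7572 * 16.8729 = 400.8529
ROP = 400.8529 + 430.7530 = 831.6059

831.6059 units


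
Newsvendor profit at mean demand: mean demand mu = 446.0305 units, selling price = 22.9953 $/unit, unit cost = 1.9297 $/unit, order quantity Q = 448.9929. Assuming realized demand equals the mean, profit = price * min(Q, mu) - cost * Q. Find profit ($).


Sales at mu = min(448.9929, 446.0305) = 446.0305
Revenue = 22.9953 * 446.0305 = 10256.6052
Total cost = 1.9297 * 448.9929 = 866.4216
Profit = 10256.6052 - 866.4216 = 9390.1836

9390.1836 $


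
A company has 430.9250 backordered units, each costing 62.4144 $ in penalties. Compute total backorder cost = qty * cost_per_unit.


Total = 430.9250 * 62.4144 = 26895.9253

26895.9253 $


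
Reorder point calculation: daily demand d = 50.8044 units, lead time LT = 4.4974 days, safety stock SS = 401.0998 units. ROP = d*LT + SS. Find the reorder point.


d*LT = 50.8044 * 4.4974 = 228.4877
ROP = 228.4877 + 401.0998 = 629.5875

629.5875 units


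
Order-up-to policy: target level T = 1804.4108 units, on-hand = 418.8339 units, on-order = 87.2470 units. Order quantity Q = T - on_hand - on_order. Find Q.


Inventory position = OH + OO = 418.8339 + 87.2470 = 506.0809
Q = 1804.4108 - 506.0809 = 1298.3299

1298.3299 units


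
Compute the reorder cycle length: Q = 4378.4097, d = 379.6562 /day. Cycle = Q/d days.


Cycle = 4378.4097 / 379.6562 = 11.5326

11.5326 days


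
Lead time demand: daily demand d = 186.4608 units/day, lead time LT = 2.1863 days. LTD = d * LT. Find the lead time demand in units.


LTD = 186.4608 * 2.1863 = 407.6592

407.6592 units


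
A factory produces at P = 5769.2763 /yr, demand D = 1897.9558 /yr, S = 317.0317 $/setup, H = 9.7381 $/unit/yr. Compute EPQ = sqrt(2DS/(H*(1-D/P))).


1 - D/P = 1 - 0.3290 = 0.6710
H*(1-D/P) = 6.5345
2DS = 1203424.3076
EPQ = sqrt(184164.8572) = 429.1443

429.1443 units


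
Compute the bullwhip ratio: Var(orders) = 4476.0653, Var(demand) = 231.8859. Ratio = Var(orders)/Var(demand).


BW = 4476.0653 / 231.8859 = 19.3029

19.3029


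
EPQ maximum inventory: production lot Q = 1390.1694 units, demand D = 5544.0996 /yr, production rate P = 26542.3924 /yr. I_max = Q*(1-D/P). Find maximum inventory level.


D/P = 0.2089
1 - D/P = 0.7911
I_max = 1390.1694 * 0.7911 = 1099.7948

1099.7948 units


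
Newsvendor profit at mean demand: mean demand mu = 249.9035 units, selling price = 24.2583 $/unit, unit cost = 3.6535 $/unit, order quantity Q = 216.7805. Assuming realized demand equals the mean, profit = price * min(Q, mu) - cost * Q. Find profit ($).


Sales at mu = min(216.7805, 249.9035) = 216.7805
Revenue = 24.2583 * 216.7805 = 5258.7264
Total cost = 3.6535 * 216.7805 = 792.0076
Profit = 5258.7264 - 792.0076 = 4466.7188

4466.7188 $


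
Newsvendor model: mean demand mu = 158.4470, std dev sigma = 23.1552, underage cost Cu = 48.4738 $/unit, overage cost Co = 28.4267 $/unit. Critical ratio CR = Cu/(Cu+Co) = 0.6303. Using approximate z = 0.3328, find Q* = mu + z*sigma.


CR = Cu/(Cu+Co) = 48.4738/(48.4738+28.4267) = 0.6303
z = 0.3328
Q* = 158.4470 + 0.3328 * 23.1552 = 166.1531

166.1531 units


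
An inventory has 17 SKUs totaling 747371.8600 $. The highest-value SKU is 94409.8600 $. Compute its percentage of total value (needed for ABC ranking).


Top item = 94409.8600
Total = 747371.8600
Percentage = 94409.8600 / 747371.8600 * 100 = 12.6322

12.6322%


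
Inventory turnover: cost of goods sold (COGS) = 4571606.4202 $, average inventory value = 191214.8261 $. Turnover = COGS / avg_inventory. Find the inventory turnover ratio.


Turnover = 4571606.4202 / 191214.8261 = 23.9082

23.9082


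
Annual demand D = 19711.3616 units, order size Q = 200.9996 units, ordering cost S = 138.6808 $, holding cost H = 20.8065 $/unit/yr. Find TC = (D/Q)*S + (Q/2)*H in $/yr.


Ordering cost = D*S/Q = 13599.9644
Holding cost = Q*H/2 = 2091.0491
TC = 13599.9644 + 2091.0491 = 15691.0134

15691.0134 $/yr


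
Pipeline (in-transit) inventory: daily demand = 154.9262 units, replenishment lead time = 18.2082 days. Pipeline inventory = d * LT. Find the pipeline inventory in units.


Pipeline = 154.9262 * 18.2082 = 2820.9272

2820.9272 units


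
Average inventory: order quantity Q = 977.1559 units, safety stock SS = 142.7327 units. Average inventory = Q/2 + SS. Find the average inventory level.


Q/2 = 488.5779
Avg = 488.5779 + 142.7327 = 631.3107

631.3107 units


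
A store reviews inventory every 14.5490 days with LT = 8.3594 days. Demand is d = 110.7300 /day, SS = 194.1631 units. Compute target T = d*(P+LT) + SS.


P + LT = 22.9084
d*(P+LT) = 110.7300 * 22.9084 = 2536.6471
T = 2536.6471 + 194.1631 = 2730.8102

2730.8102 units


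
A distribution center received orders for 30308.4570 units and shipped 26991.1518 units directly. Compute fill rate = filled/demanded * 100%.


FR = 26991.1518 / 30308.4570 * 100 = 89.0549

89.0549%


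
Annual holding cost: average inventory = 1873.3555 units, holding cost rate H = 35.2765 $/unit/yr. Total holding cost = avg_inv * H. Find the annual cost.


Cost = 1873.3555 * 35.2765 = 66085.4253

66085.4253 $/yr


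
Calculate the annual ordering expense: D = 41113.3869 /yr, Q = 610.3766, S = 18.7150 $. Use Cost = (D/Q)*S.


Number of orders = D/Q = 67.3574
Cost = 67.3574 * 18.7150 = 1260.5939

1260.5939 $/yr


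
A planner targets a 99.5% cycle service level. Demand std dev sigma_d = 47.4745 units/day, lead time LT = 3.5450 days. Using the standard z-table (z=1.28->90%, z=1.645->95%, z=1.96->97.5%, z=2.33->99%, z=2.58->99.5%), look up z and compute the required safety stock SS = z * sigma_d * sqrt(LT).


From the table, SL = 99.5% corresponds to z = 2.58
sqrt(LT) = sqrt(3.5450) = 1.8828
SS = 2.58 * 47.4745 * 1.8828 = 230.6154

230.6154 units


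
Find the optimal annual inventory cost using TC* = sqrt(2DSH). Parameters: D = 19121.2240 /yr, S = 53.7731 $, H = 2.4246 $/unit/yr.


2*D*S*H = 4985983.7618
TC* = sqrt(4985983.7618) = 2232.9317

2232.9317 $/yr


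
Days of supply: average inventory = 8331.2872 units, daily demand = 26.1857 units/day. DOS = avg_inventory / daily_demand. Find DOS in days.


DOS = 8331.2872 / 26.1857 = 318.1617

318.1617 days


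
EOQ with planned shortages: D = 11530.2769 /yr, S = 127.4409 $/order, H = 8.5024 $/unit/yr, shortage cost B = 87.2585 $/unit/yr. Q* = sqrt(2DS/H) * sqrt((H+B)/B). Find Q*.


sqrt(2DS/H) = 587.9204
sqrt((H+B)/B) = 1.0476
Q* = 587.9204 * 1.0476 = 615.8979

615.8979 units


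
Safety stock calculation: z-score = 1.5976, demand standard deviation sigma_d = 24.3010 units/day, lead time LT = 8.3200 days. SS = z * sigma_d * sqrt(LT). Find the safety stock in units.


sqrt(LT) = sqrt(8.3200) = 2.8844
SS = 1.5976 * 24.3010 * 2.8844 = 111.9835

111.9835 units


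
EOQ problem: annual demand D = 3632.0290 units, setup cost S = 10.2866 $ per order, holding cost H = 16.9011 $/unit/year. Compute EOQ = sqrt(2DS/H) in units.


2*D*S = 2 * 3632.0290 * 10.2866 = 74722.4590
2*D*S/H = 4421.1595
EOQ = sqrt(4421.1595) = 66.4918

66.4918 units


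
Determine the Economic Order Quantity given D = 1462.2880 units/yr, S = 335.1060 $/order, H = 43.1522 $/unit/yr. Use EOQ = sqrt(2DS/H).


2*D*S = 2 * 1462.2880 * 335.1060 = 980042.9651
2*D*S/H = 22711.3094
EOQ = sqrt(22711.3094) = 150.7027

150.7027 units


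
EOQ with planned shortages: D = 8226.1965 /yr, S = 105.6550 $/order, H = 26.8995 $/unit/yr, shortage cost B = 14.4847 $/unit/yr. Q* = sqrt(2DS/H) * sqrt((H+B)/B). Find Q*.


sqrt(2DS/H) = 254.2070
sqrt((H+B)/B) = 1.6903
Q* = 254.2070 * 1.6903 = 429.6848

429.6848 units


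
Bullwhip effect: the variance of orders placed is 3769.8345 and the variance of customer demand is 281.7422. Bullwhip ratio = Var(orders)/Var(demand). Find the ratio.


BW = 3769.8345 / 281.7422 = 13.3804

13.3804


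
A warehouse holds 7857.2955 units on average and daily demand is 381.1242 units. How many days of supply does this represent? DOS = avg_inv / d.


DOS = 7857.2955 / 381.1242 = 20.6161

20.6161 days


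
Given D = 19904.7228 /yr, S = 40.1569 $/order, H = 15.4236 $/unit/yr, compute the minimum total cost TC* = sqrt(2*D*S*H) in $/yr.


2*D*S*H = 24656535.9853
TC* = sqrt(24656535.9853) = 4965.5348

4965.5348 $/yr


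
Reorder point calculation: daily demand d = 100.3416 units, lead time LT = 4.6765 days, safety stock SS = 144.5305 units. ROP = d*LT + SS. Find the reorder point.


d*LT = 100.3416 * 4.6765 = 469.2475
ROP = 469.2475 + 144.5305 = 613.7780

613.7780 units


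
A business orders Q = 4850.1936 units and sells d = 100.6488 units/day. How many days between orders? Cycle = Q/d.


Cycle = 4850.1936 / 100.6488 = 48.1893

48.1893 days


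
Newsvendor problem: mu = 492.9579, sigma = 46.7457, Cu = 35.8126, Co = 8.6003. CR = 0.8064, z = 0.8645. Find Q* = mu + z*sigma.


CR = Cu/(Cu+Co) = 35.8126/(35.8126+8.6003) = 0.8064
z = 0.8645
Q* = 492.9579 + 0.8645 * 46.7457 = 533.3696

533.3696 units


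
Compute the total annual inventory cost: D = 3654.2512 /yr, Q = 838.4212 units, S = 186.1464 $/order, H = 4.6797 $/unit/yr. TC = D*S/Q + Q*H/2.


Ordering cost = D*S/Q = 811.3174
Holding cost = Q*H/2 = 1961.7798
TC = 811.3174 + 1961.7798 = 2773.0972

2773.0972 $/yr


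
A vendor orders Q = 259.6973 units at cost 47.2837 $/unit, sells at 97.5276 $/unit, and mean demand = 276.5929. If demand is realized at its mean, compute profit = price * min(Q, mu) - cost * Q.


Sales at mu = min(259.6973, 276.5929) = 259.6973
Revenue = 97.5276 * 259.6973 = 25327.6544
Total cost = 47.2837 * 259.6973 = 12279.4492
Profit = 25327.6544 - 12279.4492 = 13048.2052

13048.2052 $


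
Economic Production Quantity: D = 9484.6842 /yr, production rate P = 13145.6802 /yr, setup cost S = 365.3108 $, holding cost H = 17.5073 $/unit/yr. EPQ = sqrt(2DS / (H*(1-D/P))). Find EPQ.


1 - D/P = 1 - 0.7215 = 0.2785
H*(1-D/P) = 4.8757
2DS = 6929715.1457
EPQ = sqrt(1421281.2198) = 1192.1750

1192.1750 units


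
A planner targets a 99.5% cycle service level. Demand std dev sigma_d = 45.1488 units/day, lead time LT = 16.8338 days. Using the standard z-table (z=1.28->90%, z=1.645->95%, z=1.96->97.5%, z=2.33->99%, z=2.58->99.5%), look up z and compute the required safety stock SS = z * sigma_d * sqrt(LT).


From the table, SL = 99.5% corresponds to z = 2.58
sqrt(LT) = sqrt(16.8338) = 4.1029
SS = 2.58 * 45.1488 * 4.1029 = 477.9220

477.9220 units


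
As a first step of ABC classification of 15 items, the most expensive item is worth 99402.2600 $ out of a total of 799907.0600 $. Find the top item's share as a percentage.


Top item = 99402.2600
Total = 799907.0600
Percentage = 99402.2600 / 799907.0600 * 100 = 12.4267

12.4267%


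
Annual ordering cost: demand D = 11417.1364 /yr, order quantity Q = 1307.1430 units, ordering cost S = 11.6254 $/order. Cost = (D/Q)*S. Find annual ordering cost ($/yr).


Number of orders = D/Q = 8.7344
Cost = 8.7344 * 11.6254 = 101.5411

101.5411 $/yr


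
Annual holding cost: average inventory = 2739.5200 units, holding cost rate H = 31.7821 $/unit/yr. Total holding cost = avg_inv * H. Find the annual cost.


Cost = 2739.5200 * 31.7821 = 87067.6986

87067.6986 $/yr


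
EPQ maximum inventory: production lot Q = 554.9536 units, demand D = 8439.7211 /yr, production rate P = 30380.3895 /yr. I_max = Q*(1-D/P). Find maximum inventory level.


D/P = 0.2778
1 - D/P = 0.7222
I_max = 554.9536 * 0.7222 = 400.7866

400.7866 units


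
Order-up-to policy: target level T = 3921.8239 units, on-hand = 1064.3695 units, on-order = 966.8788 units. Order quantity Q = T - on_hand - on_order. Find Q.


Inventory position = OH + OO = 1064.3695 + 966.8788 = 2031.2483
Q = 3921.8239 - 2031.2483 = 1890.5756

1890.5756 units


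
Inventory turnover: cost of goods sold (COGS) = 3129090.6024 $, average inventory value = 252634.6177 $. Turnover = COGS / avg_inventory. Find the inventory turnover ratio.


Turnover = 3129090.6024 / 252634.6177 = 12.3858

12.3858


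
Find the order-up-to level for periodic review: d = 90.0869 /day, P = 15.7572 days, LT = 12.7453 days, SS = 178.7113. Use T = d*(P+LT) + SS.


P + LT = 28.5025
d*(P+LT) = 90.0869 * 28.5025 = 2567.7019
T = 2567.7019 + 178.7113 = 2746.4132

2746.4132 units


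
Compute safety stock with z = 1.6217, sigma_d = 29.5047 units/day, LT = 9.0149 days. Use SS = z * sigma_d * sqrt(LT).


sqrt(LT) = sqrt(9.0149) = 3.0025
SS = 1.6217 * 29.5047 * 3.0025 = 143.6621

143.6621 units


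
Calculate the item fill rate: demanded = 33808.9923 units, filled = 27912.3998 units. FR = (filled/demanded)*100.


FR = 27912.3998 / 33808.9923 * 100 = 82.5591

82.5591%


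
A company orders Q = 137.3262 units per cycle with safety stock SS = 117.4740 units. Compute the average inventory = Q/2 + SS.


Q/2 = 68.6631
Avg = 68.6631 + 117.4740 = 186.1371

186.1371 units


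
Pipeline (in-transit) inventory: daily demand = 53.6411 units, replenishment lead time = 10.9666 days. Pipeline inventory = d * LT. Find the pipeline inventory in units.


Pipeline = 53.6411 * 10.9666 = 588.2605

588.2605 units


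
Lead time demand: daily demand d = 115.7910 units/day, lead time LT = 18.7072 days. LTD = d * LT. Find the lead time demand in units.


LTD = 115.7910 * 18.7072 = 2166.1254

2166.1254 units


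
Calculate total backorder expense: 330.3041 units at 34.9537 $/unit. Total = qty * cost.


Total = 330.3041 * 34.9537 = 11545.3504

11545.3504 $


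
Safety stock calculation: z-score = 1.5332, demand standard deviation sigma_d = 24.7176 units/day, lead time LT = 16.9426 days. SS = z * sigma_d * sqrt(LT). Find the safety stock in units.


sqrt(LT) = sqrt(16.9426) = 4.1161
SS = 1.5332 * 24.7176 * 4.1161 = 155.9894

155.9894 units


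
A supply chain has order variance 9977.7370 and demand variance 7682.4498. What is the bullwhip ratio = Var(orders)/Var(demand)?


BW = 9977.7370 / 7682.4498 = 1.2988

1.2988


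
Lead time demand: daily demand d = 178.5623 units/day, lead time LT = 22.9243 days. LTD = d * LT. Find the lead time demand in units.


LTD = 178.5623 * 22.9243 = 4093.4157

4093.4157 units


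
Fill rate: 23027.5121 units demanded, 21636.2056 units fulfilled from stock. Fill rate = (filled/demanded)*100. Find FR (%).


FR = 21636.2056 / 23027.5121 * 100 = 93.9581

93.9581%


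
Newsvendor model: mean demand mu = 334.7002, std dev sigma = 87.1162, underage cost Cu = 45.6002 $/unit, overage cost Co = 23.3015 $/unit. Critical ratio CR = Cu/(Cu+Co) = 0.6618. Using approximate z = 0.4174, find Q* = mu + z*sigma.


CR = Cu/(Cu+Co) = 45.6002/(45.6002+23.3015) = 0.6618
z = 0.4174
Q* = 334.7002 + 0.4174 * 87.1162 = 371.0625

371.0625 units


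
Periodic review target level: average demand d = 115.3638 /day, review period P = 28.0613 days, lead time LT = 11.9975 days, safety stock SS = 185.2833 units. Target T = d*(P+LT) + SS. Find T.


P + LT = 40.0588
d*(P+LT) = 115.3638 * 40.0588 = 4621.3354
T = 4621.3354 + 185.2833 = 4806.6187

4806.6187 units


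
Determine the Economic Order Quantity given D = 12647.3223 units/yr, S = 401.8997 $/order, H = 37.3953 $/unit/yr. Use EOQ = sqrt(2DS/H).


2*D*S = 2 * 12647.3223 * 401.8997 = 10165910.0763
2*D*S/H = 271849.9404
EOQ = sqrt(271849.9404) = 521.3923

521.3923 units


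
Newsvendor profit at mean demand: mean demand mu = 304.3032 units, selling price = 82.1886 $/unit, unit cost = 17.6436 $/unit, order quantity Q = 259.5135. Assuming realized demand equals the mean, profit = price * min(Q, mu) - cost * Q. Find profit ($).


Sales at mu = min(259.5135, 304.3032) = 259.5135
Revenue = 82.1886 * 259.5135 = 21329.0512
Total cost = 17.6436 * 259.5135 = 4578.7524
Profit = 21329.0512 - 4578.7524 = 16750.2989

16750.2989 $


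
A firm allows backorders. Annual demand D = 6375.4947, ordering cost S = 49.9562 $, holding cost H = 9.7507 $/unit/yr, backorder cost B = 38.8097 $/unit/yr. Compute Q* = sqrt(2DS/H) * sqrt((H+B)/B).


sqrt(2DS/H) = 255.5929
sqrt((H+B)/B) = 1.1186
Q* = 255.5929 * 1.1186 = 285.9037

285.9037 units


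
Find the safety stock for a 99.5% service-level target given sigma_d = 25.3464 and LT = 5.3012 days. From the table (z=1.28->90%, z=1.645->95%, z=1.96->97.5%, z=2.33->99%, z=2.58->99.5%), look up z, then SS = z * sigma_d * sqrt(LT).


From the table, SL = 99.5% corresponds to z = 2.58
sqrt(LT) = sqrt(5.3012) = 2.3024
SS = 2.58 * 25.3464 * 2.3024 = 150.5647

150.5647 units


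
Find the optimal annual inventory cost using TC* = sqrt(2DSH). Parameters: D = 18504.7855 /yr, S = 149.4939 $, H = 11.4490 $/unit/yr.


2*D*S*H = 63343940.7599
TC* = sqrt(63343940.7599) = 7958.8907

7958.8907 $/yr


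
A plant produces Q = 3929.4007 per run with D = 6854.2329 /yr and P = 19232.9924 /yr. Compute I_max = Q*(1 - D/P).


D/P = 0.3564
1 - D/P = 0.6436
I_max = 3929.4007 * 0.6436 = 2529.0452

2529.0452 units


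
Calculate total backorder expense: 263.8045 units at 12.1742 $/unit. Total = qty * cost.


Total = 263.8045 * 12.1742 = 3211.6087

3211.6087 $


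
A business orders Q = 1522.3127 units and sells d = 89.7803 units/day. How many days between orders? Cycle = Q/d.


Cycle = 1522.3127 / 89.7803 = 16.9560

16.9560 days


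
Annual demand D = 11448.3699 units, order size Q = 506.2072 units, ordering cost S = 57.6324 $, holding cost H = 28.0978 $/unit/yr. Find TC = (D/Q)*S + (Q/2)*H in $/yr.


Ordering cost = D*S/Q = 1303.4130
Holding cost = Q*H/2 = 7111.6543
TC = 1303.4130 + 7111.6543 = 8415.0673

8415.0673 $/yr


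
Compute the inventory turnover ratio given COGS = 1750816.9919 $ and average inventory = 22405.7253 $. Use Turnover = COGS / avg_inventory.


Turnover = 1750816.9919 / 22405.7253 = 78.1415

78.1415


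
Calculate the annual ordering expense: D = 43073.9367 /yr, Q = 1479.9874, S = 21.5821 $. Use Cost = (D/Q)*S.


Number of orders = D/Q = 29.1043
Cost = 29.1043 * 21.5821 = 628.1310

628.1310 $/yr


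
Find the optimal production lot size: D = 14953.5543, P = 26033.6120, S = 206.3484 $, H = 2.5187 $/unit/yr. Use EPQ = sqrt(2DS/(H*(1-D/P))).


1 - D/P = 1 - 0.5744 = 0.4256
H*(1-D/P) = 1.0720
2DS = 6171284.0082
EPQ = sqrt(5756937.2703) = 2399.3618

2399.3618 units


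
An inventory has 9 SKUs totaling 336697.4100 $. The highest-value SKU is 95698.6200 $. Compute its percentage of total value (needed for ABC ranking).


Top item = 95698.6200
Total = 336697.4100
Percentage = 95698.6200 / 336697.4100 * 100 = 28.4227

28.4227%


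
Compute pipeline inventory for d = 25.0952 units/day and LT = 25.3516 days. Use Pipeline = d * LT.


Pipeline = 25.0952 * 25.3516 = 636.2035

636.2035 units


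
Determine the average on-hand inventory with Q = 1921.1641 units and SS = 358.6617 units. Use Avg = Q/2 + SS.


Q/2 = 960.5820
Avg = 960.5820 + 358.6617 = 1319.2438

1319.2438 units


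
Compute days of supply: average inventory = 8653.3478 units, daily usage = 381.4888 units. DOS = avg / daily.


DOS = 8653.3478 / 381.4888 = 22.6831

22.6831 days


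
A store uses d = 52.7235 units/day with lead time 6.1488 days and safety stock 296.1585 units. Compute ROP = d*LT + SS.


d*LT = 52.7235 * 6.1488 = 324.1863
ROP = 324.1863 + 296.1585 = 620.3448

620.3448 units


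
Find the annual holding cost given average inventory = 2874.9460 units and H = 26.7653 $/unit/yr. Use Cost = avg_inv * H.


Cost = 2874.9460 * 26.7653 = 76948.7922

76948.7922 $/yr


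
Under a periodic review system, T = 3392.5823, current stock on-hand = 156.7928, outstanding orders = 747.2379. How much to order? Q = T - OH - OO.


Inventory position = OH + OO = 156.7928 + 747.2379 = 904.0307
Q = 3392.5823 - 904.0307 = 2488.5516

2488.5516 units


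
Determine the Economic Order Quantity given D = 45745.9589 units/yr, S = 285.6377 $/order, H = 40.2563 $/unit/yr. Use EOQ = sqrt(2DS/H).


2*D*S = 2 * 45745.9589 * 285.6377 = 26133540.9690
2*D*S/H = 649178.9104
EOQ = sqrt(649178.9104) = 805.7164

805.7164 units


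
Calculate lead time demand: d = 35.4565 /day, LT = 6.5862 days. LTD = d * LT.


LTD = 35.4565 * 6.5862 = 233.5236

233.5236 units


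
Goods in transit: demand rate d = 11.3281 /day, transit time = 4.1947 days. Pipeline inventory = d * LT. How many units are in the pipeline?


Pipeline = 11.3281 * 4.1947 = 47.5180

47.5180 units


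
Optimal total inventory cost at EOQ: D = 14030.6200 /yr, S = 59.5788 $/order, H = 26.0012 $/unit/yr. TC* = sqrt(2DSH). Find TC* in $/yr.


2*D*S*H = 43470236.3745
TC* = sqrt(43470236.3745) = 6593.1962

6593.1962 $/yr


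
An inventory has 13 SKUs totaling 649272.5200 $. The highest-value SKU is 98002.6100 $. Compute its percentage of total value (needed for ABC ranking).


Top item = 98002.6100
Total = 649272.5200
Percentage = 98002.6100 / 649272.5200 * 100 = 15.0942

15.0942%


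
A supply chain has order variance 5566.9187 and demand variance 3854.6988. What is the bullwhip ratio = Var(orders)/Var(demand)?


BW = 5566.9187 / 3854.6988 = 1.4442

1.4442


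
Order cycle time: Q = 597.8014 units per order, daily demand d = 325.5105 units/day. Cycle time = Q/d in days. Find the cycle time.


Cycle = 597.8014 / 325.5105 = 1.8365

1.8365 days


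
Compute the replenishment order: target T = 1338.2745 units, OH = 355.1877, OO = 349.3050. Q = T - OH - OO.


Inventory position = OH + OO = 355.1877 + 349.3050 = 704.4927
Q = 1338.2745 - 704.4927 = 633.7818

633.7818 units


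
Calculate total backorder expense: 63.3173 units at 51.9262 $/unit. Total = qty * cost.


Total = 63.3173 * 51.9262 = 3287.8268

3287.8268 $


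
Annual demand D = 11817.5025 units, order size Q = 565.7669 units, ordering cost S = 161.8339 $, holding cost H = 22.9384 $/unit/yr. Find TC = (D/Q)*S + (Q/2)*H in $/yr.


Ordering cost = D*S/Q = 3380.3189
Holding cost = Q*H/2 = 6488.8937
TC = 3380.3189 + 6488.8937 = 9869.2126

9869.2126 $/yr


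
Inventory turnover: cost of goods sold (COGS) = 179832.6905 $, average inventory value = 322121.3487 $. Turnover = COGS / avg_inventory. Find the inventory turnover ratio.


Turnover = 179832.6905 / 322121.3487 = 0.5583

0.5583


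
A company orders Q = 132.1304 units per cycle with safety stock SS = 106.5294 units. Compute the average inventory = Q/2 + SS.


Q/2 = 66.0652
Avg = 66.0652 + 106.5294 = 172.5946

172.5946 units


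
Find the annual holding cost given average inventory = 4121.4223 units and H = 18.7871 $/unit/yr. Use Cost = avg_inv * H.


Cost = 4121.4223 * 18.7871 = 77429.5729

77429.5729 $/yr


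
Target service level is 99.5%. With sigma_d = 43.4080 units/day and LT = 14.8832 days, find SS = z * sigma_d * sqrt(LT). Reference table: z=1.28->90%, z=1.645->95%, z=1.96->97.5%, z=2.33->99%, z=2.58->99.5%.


From the table, SL = 99.5% corresponds to z = 2.58
sqrt(LT) = sqrt(14.8832) = 3.8579
SS = 2.58 * 43.4080 * 3.8579 = 432.0536

432.0536 units


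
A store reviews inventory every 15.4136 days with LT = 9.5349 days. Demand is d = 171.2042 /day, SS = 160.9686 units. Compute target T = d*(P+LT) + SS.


P + LT = 24.9485
d*(P+LT) = 171.2042 * 24.9485 = 4271.2880
T = 4271.2880 + 160.9686 = 4432.2566

4432.2566 units


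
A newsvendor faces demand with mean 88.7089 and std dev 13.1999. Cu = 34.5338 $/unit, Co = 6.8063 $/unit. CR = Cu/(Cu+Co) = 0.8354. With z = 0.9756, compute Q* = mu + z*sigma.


CR = Cu/(Cu+Co) = 34.5338/(34.5338+6.8063) = 0.8354
z = 0.9756
Q* = 88.7089 + 0.9756 * 13.1999 = 101.5867

101.5867 units


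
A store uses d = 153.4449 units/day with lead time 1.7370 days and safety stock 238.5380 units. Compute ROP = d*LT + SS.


d*LT = 153.4449 * 1.7370 = 266.5338
ROP = 266.5338 + 238.5380 = 505.0718

505.0718 units


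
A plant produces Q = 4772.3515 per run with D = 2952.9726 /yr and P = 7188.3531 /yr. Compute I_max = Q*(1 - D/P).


D/P = 0.4108
1 - D/P = 0.5892
I_max = 4772.3515 * 0.5892 = 2811.8714

2811.8714 units


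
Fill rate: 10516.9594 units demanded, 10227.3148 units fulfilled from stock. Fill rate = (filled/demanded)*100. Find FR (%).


FR = 10227.3148 / 10516.9594 * 100 = 97.2459

97.2459%


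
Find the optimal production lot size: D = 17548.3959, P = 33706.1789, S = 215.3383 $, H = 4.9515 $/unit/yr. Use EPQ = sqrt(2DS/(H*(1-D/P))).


1 - D/P = 1 - 0.5206 = 0.4794
H*(1-D/P) = 2.3736
2DS = 7557683.4817
EPQ = sqrt(3184048.4421) = 1784.3902

1784.3902 units


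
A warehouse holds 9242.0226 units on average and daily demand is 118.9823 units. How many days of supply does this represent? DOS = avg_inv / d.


DOS = 9242.0226 / 118.9823 = 77.6756

77.6756 days


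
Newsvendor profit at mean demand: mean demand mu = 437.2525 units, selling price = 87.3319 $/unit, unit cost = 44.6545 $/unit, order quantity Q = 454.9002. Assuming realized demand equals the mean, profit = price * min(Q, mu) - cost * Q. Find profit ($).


Sales at mu = min(454.9002, 437.2525) = 437.2525
Revenue = 87.3319 * 437.2525 = 38186.0916
Total cost = 44.6545 * 454.9002 = 20313.3410
Profit = 38186.0916 - 20313.3410 = 17872.7506

17872.7506 $


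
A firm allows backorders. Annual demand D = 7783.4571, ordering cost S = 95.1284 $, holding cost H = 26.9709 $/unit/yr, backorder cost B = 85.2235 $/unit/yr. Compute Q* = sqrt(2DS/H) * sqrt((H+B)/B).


sqrt(2DS/H) = 234.3196
sqrt((H+B)/B) = 1.1474
Q* = 234.3196 * 1.1474 = 268.8528

268.8528 units


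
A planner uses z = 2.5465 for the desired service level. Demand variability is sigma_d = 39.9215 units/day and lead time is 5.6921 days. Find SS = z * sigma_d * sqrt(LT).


sqrt(LT) = sqrt(5.6921) = 2.3858
SS = 2.5465 * 39.9215 * 2.3858 = 242.5419

242.5419 units


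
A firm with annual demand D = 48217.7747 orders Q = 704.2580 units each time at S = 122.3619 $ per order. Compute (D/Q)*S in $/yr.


Number of orders = D/Q = 68.4661
Cost = 68.4661 * 122.3619 = 8377.6379

8377.6379 $/yr


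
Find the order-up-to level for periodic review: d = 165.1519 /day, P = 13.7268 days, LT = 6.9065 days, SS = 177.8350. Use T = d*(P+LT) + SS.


P + LT = 20.6333
d*(P+LT) = 165.1519 * 20.6333 = 3407.6287
T = 3407.6287 + 177.8350 = 3585.4637

3585.4637 units


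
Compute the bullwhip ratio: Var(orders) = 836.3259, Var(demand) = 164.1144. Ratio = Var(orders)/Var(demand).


BW = 836.3259 / 164.1144 = 5.0960

5.0960


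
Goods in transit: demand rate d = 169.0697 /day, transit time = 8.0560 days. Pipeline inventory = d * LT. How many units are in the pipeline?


Pipeline = 169.0697 * 8.0560 = 1362.0255

1362.0255 units


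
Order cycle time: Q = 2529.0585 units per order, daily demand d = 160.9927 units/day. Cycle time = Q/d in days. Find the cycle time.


Cycle = 2529.0585 / 160.9927 = 15.7092

15.7092 days


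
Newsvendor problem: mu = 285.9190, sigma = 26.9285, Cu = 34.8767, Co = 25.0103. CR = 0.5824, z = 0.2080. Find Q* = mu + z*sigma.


CR = Cu/(Cu+Co) = 34.8767/(34.8767+25.0103) = 0.5824
z = 0.2080
Q* = 285.9190 + 0.2080 * 26.9285 = 291.5201

291.5201 units


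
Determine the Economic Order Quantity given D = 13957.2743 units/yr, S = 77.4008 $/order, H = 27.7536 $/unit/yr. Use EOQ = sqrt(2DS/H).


2*D*S = 2 * 13957.2743 * 77.4008 = 2160608.3933
2*D*S/H = 77849.6625
EOQ = sqrt(77849.6625) = 279.0155

279.0155 units
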